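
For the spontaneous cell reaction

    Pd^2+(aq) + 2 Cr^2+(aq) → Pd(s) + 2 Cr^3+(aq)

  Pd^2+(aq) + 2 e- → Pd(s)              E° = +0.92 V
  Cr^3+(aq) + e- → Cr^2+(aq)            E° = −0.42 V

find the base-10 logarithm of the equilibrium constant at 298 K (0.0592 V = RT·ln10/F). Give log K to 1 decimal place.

log K = 45.3

The Pd²⁺/Pd couple is reduced (cathode); E°cell = +0.92 − (−0.42) = +1.34 V with n = 2.
At equilibrium E = 0, so log K = nE°cell / 0.0592 = (2)(+1.34) / 0.0592 = 45.3.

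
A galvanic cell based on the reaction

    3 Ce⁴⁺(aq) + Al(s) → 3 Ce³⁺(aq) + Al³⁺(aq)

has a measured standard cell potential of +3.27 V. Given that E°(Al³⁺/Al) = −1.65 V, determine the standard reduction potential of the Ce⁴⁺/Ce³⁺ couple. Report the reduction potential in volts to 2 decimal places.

+1.62 V

In the reaction as written the Ce⁴⁺/Ce³⁺ couple is reduced (cathode) and Al³⁺/Al is oxidized (anode), so E°cell = E°(Ce⁴⁺/Ce³⁺) − E°(Al³⁺/Al).
E°(Ce⁴⁺/Ce³⁺) = E°cell + E°(anode) = +3.27 + (−1.65) = +1.62 V.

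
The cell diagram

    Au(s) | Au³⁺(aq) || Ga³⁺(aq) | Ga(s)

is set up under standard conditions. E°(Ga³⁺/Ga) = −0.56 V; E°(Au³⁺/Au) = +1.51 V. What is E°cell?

By convention the left-hand electrode in cell notation is the anode (oxidation) and the right-hand electrode is the cathode (reduction).
E°cell = E°(right) − E°(left) = −0.56 − (+1.51) = −2.07 V.
The negative sign shows that, as written, the cell would require an external voltage to drive the reaction.

−2.07 V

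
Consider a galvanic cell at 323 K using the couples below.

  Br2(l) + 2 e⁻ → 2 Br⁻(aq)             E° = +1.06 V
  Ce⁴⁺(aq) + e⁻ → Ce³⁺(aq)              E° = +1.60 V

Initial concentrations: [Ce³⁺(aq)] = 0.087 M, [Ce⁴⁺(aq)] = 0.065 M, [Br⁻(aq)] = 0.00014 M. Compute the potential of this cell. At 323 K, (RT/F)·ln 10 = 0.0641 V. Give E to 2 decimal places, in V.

The Ce⁴⁺/Ce³⁺ couple has the more positive E°, so it is the cathode; Br₂/Br⁻ is the anode.
E°cell = E°cat − E°an = +1.60 − (+1.06) = +0.54 V; n = 2.
For the overall reaction 2 Ce⁴⁺(aq) + 2 Br⁻(aq) → 2 Ce³⁺(aq) + Br2(l), Q = [Ce³⁺(aq)]^2 / ([Ce⁴⁺(aq)]^2·[Br⁻(aq)]^2) = 9.14×10^7, giving log Q = 7.961.
By the Nernst equation, E = +0.54 − (0.0641/2)·(7.961) = +0.28 V.

+0.28 V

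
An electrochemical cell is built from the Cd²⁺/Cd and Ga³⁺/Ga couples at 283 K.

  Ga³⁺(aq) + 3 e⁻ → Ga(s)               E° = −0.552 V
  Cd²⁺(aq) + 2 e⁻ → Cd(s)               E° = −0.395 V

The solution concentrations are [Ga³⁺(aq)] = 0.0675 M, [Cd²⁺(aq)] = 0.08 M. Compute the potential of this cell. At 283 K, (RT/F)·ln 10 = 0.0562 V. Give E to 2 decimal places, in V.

Cd²⁺/Cd is reduced (cathode, E° = −0.395 V) and Ga³⁺/Ga is oxidized (anode).
E°cell = −0.395 − (−0.552) = +0.157 V, with n = 6 electrons transferred.
Balancing gives 3 Cd²⁺(aq) + 2 Ga(s) → 3 Cd(s) + 2 Ga³⁺(aq); hence Q = [Ga³⁺(aq)]^2 / [Cd²⁺(aq)]^3 = 8.9 (log Q = 0.949).
Applying E = E° − (RT ln10/nF)·log Q gives +0.157 − (0.0562/6)(0.949) = +0.15 V.

+0.15 V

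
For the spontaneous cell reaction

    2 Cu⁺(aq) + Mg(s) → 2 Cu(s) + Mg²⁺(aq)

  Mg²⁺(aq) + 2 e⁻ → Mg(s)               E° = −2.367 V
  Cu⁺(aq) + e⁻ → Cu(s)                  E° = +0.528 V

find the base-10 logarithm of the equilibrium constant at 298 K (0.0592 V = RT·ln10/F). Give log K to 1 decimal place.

The Cu⁺/Cu couple is reduced (cathode); E°cell = +0.528 − (−2.367) = +2.895 V with n = 2.
At equilibrium E = 0, so log K = nE°cell / 0.0592 = (2)(+2.895) / 0.0592 = 97.8.

log K = 97.8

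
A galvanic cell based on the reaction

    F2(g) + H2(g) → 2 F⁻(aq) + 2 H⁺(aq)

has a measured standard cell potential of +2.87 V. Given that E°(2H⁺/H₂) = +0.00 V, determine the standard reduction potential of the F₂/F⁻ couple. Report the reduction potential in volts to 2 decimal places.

In the reaction as written the F₂/F⁻ couple is reduced (cathode) and 2H⁺/H₂ is oxidized (anode), so E°cell = E°(F₂/F⁻) − E°(2H⁺/H₂).
E°(F₂/F⁻) = E°cell + E°(anode) = +2.87 + (+0.00) = +2.87 V.

+2.87 V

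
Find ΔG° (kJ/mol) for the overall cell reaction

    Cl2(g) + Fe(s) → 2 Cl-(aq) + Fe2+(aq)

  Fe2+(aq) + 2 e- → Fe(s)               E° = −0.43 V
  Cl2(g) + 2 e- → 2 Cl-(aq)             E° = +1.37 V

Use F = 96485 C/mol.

In the reaction as written Cl2(g) is reduced, so the Cl₂/Cl⁻ couple is the cathode and Fe²⁺/Fe is the anode.
E°cell = +1.37 − (−0.43) = +1.80 V; balancing electrons gives n = 2.
ΔG° = −nFE°cell = −(2)(96485)(+1.80) J/mol = −347 kJ/mol.

−347 kJ/mol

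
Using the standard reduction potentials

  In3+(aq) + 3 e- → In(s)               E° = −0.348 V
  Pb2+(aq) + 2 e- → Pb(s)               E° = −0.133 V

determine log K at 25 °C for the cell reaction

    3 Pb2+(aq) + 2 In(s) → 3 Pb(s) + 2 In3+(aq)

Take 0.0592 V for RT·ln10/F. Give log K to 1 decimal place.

The Pb²⁺/Pb couple is reduced (cathode); E°cell = −0.133 − (−0.348) = +0.215 V with n = 6.
At equilibrium E = 0, so log K = nE°cell / 0.0592 = (6)(+0.215) / 0.0592 = 21.8.

log K = 21.8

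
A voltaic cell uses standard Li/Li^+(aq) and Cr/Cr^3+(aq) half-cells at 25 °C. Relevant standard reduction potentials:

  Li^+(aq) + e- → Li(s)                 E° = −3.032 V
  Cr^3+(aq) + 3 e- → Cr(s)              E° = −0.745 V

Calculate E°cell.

+2.287 V

Of the two couples in this cell, the one with the more positive reduction potential is reduced at the cathode: here that is Cr³⁺/Cr (−0.745 V); Li⁺/Li (−3.032 V) is the anode.
E°cell = E°(cathode) − E°(anode) = −0.745 − (−3.032) = +2.287 V.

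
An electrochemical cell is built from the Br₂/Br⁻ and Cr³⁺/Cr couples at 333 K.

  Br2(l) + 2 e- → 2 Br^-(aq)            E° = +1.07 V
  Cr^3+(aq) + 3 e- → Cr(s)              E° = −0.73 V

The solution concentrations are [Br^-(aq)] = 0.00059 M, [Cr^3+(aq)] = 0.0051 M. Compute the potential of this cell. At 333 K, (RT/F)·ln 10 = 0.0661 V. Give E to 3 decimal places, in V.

Br₂/Br⁻ is reduced (cathode, E° = +1.07 V) and Cr³⁺/Cr is oxidized (anode).
E°cell = +1.07 − (−0.73) = +1.80 V, with n = 6 electrons transferred.
The balanced reaction is 3 Br2(l) + 2 Cr(s) → 6 Br^-(aq) + 2 Cr^3+(aq), so Q = [Br^-(aq)]^6·[Cr^3+(aq)]^2 = 1.1×10^−24 and log Q = −23.960.
E = E° − (0.0661/n)·log Q = +1.80 − (0.0661/6)(−23.960) = +2.064 V.

+2.064 V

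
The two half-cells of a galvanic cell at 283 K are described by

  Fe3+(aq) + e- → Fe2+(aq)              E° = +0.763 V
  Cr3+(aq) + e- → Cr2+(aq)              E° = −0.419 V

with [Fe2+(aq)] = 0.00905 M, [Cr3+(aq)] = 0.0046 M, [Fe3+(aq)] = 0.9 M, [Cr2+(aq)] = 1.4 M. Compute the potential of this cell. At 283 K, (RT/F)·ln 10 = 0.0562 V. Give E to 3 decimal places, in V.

+1.434 V

Fe³⁺/Fe²⁺ is reduced (cathode, E° = +0.763 V) and Cr³⁺/Cr²⁺ is oxidized (anode).
E°cell = +0.763 − (−0.419) = +1.182 V, with n = 1 electron transferred.
The balanced reaction is Fe3+(aq) + Cr2+(aq) → Fe2+(aq) + Cr3+(aq), so Q = ([Fe2+(aq)]·[Cr3+(aq)]) / ([Fe3+(aq)]·[Cr2+(aq)]) = 3.3×10^−5 and log Q = −4.481.
E = E° − (0.0562/n)·log Q = +1.182 − (0.0562/1)(−4.481) = +1.434 V.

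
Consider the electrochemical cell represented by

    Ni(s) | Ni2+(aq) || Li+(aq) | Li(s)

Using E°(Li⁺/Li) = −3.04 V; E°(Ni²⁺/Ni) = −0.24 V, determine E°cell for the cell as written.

By convention the left-hand electrode in cell notation is the anode (oxidation) and the right-hand electrode is the cathode (reduction).
E°cell = E°(right) − E°(left) = −3.04 − (−0.24) = −2.80 V.
The negative sign shows that, as written, the cell would require an external voltage to drive the reaction.

−2.80 V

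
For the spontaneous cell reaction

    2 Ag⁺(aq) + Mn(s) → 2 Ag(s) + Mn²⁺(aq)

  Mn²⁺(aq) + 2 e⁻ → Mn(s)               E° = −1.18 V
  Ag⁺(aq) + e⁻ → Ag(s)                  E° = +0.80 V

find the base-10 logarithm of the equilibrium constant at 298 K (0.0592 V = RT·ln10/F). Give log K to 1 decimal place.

log K = 66.9

The Ag⁺/Ag couple is reduced (cathode); E°cell = +0.80 − (−1.18) = +1.98 V with n = 2.
At equilibrium E = 0, so log K = nE°cell / 0.0592 = (2)(+1.98) / 0.0592 = 66.9.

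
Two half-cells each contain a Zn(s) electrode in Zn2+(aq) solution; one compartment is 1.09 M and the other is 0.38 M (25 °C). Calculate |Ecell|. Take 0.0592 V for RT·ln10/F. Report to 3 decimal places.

For a concentration cell E°cell = 0, since both electrodes use the same couple.
The compartment with the higher Zn2+(aq) concentration (1.09 M) acts as the cathode; ions are reduced there and produced at the dilute (0.38 M) anode.
With n = 2, Ecell = −(0.0592/2)·log([dilute]/[conc]) = −(0.0592/2)·log(0.38/1.09) = +0.014 V.

0.014 V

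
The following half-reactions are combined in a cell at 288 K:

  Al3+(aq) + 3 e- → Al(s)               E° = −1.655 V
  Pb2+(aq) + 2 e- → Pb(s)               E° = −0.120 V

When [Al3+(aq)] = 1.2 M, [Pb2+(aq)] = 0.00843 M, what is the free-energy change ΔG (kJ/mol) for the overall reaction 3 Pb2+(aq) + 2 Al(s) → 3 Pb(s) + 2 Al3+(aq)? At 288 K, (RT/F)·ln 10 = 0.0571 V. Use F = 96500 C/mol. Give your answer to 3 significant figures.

−854 kJ/mol

The standard cell potential is −0.120 − (−1.655) = +1.535 V, with n = 6 electrons in the balanced equation.
Here Q = [Al3+(aq)]^2 / [Pb2+(aq)]^3 = 2.4×10^6 (log Q = 6.381), giving E = +1.535 − (0.0571/6)·(6.381) = +1.4743 V.
Then ΔG = −nFE = −6 × 96500 × +1.4743 J/mol = −854 kJ/mol.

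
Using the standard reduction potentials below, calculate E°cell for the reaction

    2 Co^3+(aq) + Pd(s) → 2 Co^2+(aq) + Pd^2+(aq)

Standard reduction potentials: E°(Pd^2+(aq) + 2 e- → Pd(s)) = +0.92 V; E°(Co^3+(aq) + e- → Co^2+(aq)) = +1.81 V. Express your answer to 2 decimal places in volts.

+0.89 V

In the reaction as written, Co^3+(aq) is reduced (cathode) and Pd^2+(aq) is produced by oxidation at the anode.
E°cell = E°(cathode) − E°(anode) = +1.81 − (+0.92) = +0.89 V.
The positive value indicates the reaction is spontaneous as written.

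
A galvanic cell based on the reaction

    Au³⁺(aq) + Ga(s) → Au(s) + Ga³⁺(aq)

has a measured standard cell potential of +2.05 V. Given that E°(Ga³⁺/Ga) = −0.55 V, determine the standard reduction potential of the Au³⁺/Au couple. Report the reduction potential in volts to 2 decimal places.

In the reaction as written the Au³⁺/Au couple is reduced (cathode) and Ga³⁺/Ga is oxidized (anode), so E°cell = E°(Au³⁺/Au) − E°(Ga³⁺/Ga).
E°(Au³⁺/Au) = E°cell + E°(anode) = +2.05 + (−0.55) = +1.50 V.

+1.50 V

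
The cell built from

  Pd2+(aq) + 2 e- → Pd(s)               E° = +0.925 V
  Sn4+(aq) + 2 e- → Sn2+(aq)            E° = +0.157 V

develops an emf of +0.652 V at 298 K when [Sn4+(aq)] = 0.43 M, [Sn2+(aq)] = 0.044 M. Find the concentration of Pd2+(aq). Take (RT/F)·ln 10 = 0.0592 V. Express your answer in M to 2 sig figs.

With Pd²⁺/Pd at the cathode and Sn⁴⁺/Sn²⁺ at the anode, E°cell = +0.925 − (+0.157) = +0.768 V (n = 2).
From the Nernst equation, log Q = n(E° − E)/0.0592 = 2·(+0.768 − (+0.652))/0.0592 = 3.919.
For Pd2+(aq) + Sn2+(aq) → Pd(s) + Sn4+(aq), the reaction quotient is Q = [Sn4+(aq)] / ([Pd2+(aq)]·[Sn2+(aq)]).
Isolating [Pd2+(aq)] in Q = 10^{3.919} yields log [Pd2+(aq)] = −2.929, i.e. 0.0012 M.

0.0012 M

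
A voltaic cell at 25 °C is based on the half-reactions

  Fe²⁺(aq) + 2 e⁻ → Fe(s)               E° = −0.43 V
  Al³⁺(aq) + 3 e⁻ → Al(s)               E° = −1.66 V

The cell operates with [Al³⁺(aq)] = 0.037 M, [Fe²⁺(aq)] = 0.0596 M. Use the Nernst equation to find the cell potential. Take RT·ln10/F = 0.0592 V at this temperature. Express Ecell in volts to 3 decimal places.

+1.222 V

Fe²⁺/Fe is reduced (cathode, E° = −0.43 V) and Al³⁺/Al is oxidized (anode).
E°cell = E°cat − E°an = −0.43 − (−1.66) = +1.23 V; n = 6.
The balanced reaction is 3 Fe²⁺(aq) + 2 Al(s) → 3 Fe(s) + 2 Al³⁺(aq), so Q = [Al³⁺(aq)]^2 / [Fe²⁺(aq)]^3 = 6.47 and log Q = 0.811.
E = E° − (0.0592/n)·log Q = +1.23 − (0.0592/6)(0.811) = +1.222 V.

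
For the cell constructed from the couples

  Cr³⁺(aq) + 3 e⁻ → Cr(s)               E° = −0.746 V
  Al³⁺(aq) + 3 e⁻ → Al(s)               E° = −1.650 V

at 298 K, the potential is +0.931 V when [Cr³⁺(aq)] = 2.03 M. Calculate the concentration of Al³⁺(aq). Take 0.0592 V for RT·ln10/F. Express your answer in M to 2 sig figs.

Cr³⁺/Cr is the cathode (higher E°); E°cell = −0.746 − (−1.650) = +0.904 V with n = 3.
Since E = E° − (0.0592/n)·log Q, log Q = n(E° − E)/0.0592 = −1.368.
For Cr³⁺(aq) + Al(s) → Cr(s) + Al³⁺(aq), the reaction quotient is Q = [Al³⁺(aq)] / [Cr³⁺(aq)].
Isolating [Al³⁺(aq)] in Q = 10^{−1.368} yields log [Al³⁺(aq)] = −1.061, i.e. 0.087 M.

0.087 M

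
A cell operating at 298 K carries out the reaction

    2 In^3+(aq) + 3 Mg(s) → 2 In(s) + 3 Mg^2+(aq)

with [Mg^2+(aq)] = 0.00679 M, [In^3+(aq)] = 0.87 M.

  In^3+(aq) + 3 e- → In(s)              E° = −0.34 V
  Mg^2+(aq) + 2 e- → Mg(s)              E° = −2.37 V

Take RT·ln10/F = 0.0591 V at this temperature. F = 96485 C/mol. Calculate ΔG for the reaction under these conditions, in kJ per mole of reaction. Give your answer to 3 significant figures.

−1210 kJ/mol

E°cell = −0.34 − (−2.37) = +2.03 V; the balanced reaction transfers n = 6 electrons.
Q = [Mg^2+(aq)]^3 / [In^3+(aq)]^2 = 4.14×10^−7, so log Q = −6.383 and E = +2.03 − (0.0591/6)(−6.383) = +2.0929 V.
Finally ΔG = −nFE = −(6)(96485 C/mol)(+2.0929 V) = −1210 kJ/mol.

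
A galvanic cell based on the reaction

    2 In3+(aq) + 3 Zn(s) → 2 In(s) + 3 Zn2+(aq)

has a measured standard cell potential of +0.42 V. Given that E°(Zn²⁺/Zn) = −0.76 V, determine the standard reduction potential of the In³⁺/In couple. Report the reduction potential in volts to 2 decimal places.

−0.34 V

In the reaction as written the In³⁺/In couple is reduced (cathode) and Zn²⁺/Zn is oxidized (anode), so E°cell = E°(In³⁺/In) − E°(Zn²⁺/Zn).
E°(In³⁺/In) = E°cell + E°(anode) = +0.42 + (−0.76) = −0.34 V.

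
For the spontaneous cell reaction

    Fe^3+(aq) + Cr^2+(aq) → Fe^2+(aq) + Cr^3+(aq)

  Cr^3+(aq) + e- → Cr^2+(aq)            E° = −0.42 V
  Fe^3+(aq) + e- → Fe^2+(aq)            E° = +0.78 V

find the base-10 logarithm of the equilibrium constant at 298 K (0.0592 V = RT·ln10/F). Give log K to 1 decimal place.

The Fe³⁺/Fe²⁺ couple is reduced (cathode); E°cell = +0.78 − (−0.42) = +1.20 V with n = 1.
At equilibrium E = 0, so log K = nE°cell / 0.0592 = (1)(+1.20) / 0.0592 = 20.3.

log K = 20.3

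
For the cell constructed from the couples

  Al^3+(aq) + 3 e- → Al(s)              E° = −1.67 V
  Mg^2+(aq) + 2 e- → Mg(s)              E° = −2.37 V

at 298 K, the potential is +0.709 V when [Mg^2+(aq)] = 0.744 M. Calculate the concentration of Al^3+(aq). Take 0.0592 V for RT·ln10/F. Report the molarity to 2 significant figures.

1.8 M

Al³⁺/Al is the cathode (higher E°); E°cell = −1.67 − (−2.37) = +0.70 V with n = 6.
Rearranging E = E° − (0.0592/n)·log Q gives log Q = 6(+0.70 − (+0.709))/0.0592 = −0.912.
For 2 Al^3+(aq) + 3 Mg(s) → 2 Al(s) + 3 Mg^2+(aq), the reaction quotient is Q = [Mg^2+(aq)]^3 / [Al^3+(aq)]^2.
Isolating [Al^3+(aq)] in Q = 10^{−0.912} yields log [Al^3+(aq)] = 0.263, i.e. 1.8 M.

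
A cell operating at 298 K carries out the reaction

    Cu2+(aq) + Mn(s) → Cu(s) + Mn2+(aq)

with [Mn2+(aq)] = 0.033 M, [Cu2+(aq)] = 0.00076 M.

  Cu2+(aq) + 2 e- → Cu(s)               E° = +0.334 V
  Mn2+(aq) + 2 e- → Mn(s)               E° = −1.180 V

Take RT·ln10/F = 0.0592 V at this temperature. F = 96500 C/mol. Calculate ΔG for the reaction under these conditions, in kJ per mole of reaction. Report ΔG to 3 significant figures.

E°cell = +0.334 − (−1.180) = +1.514 V; the balanced reaction transfers n = 2 electrons.
The reaction quotient is [Mn2+(aq)] / [Cu2+(aq)] = 43.4; by Nernst, E = +1.514 − (0.0592/2)(1.638) = +1.4655 V.
Then ΔG = −nFE = −2 × 96500 × +1.4655 J/mol = −283 kJ/mol.

−283 kJ/mol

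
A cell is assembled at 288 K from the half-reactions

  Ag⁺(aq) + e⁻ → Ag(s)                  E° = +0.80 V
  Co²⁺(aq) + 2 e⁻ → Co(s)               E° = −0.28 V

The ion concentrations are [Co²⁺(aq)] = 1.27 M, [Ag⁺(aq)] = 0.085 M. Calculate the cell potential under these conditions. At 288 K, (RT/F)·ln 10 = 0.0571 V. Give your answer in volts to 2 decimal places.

+1.02 V

Ag⁺/Ag is reduced (cathode, E° = +0.80 V) and Co²⁺/Co is oxidized (anode).
E°cell = +0.80 − (−0.28) = +1.08 V, with n = 2 electrons transferred.
The balanced reaction is 2 Ag⁺(aq) + Co(s) → 2 Ag(s) + Co²⁺(aq), so Q = [Co²⁺(aq)] / [Ag⁺(aq)]^2 = 176 and log Q = 2.245.
Applying E = E° − (RT ln10/nF)·log Q gives +1.08 − (0.0571/2)(2.245) = +1.02 V.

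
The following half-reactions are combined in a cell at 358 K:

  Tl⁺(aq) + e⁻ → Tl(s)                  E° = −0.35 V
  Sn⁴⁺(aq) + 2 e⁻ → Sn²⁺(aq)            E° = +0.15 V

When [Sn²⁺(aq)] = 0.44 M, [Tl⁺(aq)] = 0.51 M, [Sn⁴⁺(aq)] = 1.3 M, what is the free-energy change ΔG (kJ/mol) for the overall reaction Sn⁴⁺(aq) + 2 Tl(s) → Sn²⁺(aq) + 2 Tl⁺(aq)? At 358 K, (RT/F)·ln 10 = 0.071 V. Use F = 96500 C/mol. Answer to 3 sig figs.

−104 kJ/mol

The standard cell potential is +0.15 − (−0.35) = +0.50 V, with n = 2 electrons in the balanced equation.
Here Q = ([Sn²⁺(aq)]·[Tl⁺(aq)]^2) / [Sn⁴⁺(aq)] = 0.088 (log Q = −1.055), giving E = +0.50 − (0.071/2)·(−1.055) = +0.5375 V.
Then ΔG = −nFE = −2 × 96500 × +0.5375 J/mol = −104 kJ/mol.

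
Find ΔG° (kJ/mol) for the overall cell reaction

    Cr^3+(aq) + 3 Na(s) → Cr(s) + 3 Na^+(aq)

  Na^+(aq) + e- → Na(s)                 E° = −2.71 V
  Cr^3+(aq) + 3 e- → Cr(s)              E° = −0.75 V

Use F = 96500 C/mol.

−567 kJ/mol

In the reaction as written Cr^3+(aq) is reduced, so the Cr³⁺/Cr couple is the cathode and Na⁺/Na is the anode.
E°cell = −0.75 − (−2.71) = +1.96 V; balancing electrons gives n = 3.
ΔG° = −nFE°cell = −(3)(96500)(+1.96) J/mol = −567 kJ/mol.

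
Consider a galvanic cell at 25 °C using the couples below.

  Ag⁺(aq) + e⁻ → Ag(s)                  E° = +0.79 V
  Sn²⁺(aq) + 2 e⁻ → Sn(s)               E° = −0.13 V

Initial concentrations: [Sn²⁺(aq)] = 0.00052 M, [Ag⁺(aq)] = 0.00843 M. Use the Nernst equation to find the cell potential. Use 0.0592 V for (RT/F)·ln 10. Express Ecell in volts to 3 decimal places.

Ag⁺/Ag is reduced (cathode, E° = +0.79 V) and Sn²⁺/Sn is oxidized (anode).
E°cell = +0.79 − (−0.13) = +0.92 V, with n = 2 electrons transferred.
Balancing gives 2 Ag⁺(aq) + Sn(s) → 2 Ag(s) + Sn²⁺(aq); hence Q = [Sn²⁺(aq)] / [Ag⁺(aq)]^2 = 7.32 (log Q = 0.864).
By the Nernst equation, E = +0.92 − (0.0592/2)·(0.864) = +0.894 V.

+0.894 V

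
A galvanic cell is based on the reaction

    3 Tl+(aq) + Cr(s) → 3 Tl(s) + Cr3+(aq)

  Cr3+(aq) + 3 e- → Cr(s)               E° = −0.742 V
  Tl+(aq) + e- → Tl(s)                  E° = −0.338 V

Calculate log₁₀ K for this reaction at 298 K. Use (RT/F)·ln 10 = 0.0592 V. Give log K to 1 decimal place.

log K = 20.5

The Tl⁺/Tl couple is reduced (cathode); E°cell = −0.338 − (−0.742) = +0.404 V with n = 3.
At equilibrium E = 0, so log K = nE°cell / 0.0592 = (3)(+0.404) / 0.0592 = 20.5.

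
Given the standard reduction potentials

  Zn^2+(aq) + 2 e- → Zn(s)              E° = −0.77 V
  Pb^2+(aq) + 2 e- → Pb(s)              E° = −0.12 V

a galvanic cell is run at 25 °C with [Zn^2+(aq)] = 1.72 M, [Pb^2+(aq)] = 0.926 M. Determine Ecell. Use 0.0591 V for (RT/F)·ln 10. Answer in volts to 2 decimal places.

+0.64 V

Since E°(Pb²⁺/Pb) > E°(Zn²⁺/Zn), Pb²⁺/Pb serves as the cathode.
The standard potential is −0.12 − (−0.77) = +0.65 V and the balanced reaction transfers n = 2 electrons.
For the overall reaction Pb^2+(aq) + Zn(s) → Pb(s) + Zn^2+(aq), Q = [Zn^2+(aq)] / [Pb^2+(aq)] = 1.86, giving log Q = 0.269.
Applying E = E° − (RT ln10/nF)·log Q gives +0.65 − (0.0591/2)(0.269) = +0.64 V.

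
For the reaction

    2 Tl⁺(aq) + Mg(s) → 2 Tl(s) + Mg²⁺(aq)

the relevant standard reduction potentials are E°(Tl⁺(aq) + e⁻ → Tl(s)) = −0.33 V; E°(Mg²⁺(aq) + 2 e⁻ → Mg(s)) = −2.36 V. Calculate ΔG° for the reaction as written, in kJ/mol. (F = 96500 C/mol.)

In the reaction as written Tl⁺(aq) is reduced, so the Tl⁺/Tl couple is the cathode and Mg²⁺/Mg is the anode.
E°cell = −0.33 − (−2.36) = +2.03 V; balancing electrons gives n = 2.
ΔG° = −nFE°cell = −(2)(96500)(+2.03) J/mol = −392 kJ/mol.

−392 kJ/mol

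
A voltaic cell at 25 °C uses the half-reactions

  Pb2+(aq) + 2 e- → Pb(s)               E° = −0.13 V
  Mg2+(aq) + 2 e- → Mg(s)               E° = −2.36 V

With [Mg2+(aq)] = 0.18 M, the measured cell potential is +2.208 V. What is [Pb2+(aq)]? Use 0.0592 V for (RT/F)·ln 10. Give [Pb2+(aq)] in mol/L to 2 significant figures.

With Pb²⁺/Pb at the cathode and Mg²⁺/Mg at the anode, E°cell = −0.13 − (−2.36) = +2.23 V (n = 2).
From the Nernst equation, log Q = n(E° − E)/0.0592 = 2·(+2.23 − (+2.208))/0.0592 = 0.743.
For Pb2+(aq) + Mg(s) → Pb(s) + Mg2+(aq), the reaction quotient is Q = [Mg2+(aq)] / [Pb2+(aq)].
Solving for the unknown gives log [Pb2+(aq)] = −1.488, so [Pb2+(aq)] ≈ 0.033 M.

0.033 M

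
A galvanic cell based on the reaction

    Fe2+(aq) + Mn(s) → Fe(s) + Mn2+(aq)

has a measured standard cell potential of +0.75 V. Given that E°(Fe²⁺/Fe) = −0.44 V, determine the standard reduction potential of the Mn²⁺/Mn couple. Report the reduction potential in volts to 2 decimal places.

−1.19 V

In the reaction as written the Fe²⁺/Fe couple is reduced (cathode) and Mn²⁺/Mn is oxidized (anode), so E°cell = E°(Fe²⁺/Fe) − E°(Mn²⁺/Mn).
E°(Mn²⁺/Mn) = E°(cathode) − E°cell = −0.44 − (+0.75) = −1.19 V.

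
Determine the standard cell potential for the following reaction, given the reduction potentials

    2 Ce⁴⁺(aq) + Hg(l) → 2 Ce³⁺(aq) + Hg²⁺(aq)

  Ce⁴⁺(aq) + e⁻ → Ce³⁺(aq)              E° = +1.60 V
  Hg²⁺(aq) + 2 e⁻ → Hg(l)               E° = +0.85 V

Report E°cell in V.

+0.75 V

In the reaction as written, Ce⁴⁺(aq) is reduced (cathode) and Hg²⁺(aq) is produced by oxidation at the anode.
E°cell = E°(cathode) − E°(anode) = +1.60 − (+0.85) = +0.75 V.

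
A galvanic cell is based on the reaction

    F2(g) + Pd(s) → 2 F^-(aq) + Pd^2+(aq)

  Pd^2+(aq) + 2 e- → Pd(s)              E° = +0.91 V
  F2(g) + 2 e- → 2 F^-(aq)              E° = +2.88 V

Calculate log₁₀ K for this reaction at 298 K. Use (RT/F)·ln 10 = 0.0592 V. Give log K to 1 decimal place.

The F₂/F⁻ couple is reduced (cathode); E°cell = +2.88 − (+0.91) = +1.97 V with n = 2.
At equilibrium E = 0, so log K = nE°cell / 0.0592 = (2)(+1.97) / 0.0592 = 66.6.

log K = 66.6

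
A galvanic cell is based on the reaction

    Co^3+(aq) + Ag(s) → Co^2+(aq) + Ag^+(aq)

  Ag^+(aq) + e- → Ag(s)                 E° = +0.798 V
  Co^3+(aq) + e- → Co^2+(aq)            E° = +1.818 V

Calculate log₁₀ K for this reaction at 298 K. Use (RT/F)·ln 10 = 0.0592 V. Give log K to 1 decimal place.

log K = 17.2

The Co³⁺/Co²⁺ couple is reduced (cathode); E°cell = +1.818 − (+0.798) = +1.020 V with n = 1.
At equilibrium E = 0, so log K = nE°cell / 0.0592 = (1)(+1.020) / 0.0592 = 17.2.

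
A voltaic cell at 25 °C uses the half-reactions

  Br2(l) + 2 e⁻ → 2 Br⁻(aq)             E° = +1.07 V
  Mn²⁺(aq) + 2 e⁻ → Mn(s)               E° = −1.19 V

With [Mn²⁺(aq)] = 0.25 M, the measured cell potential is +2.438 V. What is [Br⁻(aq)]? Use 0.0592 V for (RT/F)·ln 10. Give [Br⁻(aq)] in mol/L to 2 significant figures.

0.0020 M

Br₂/Br⁻ is the cathode (higher E°); E°cell = +1.07 − (−1.19) = +2.26 V with n = 2.
Rearranging E = E° − (0.0592/n)·log Q gives log Q = 2(+2.26 − (+2.438))/0.0592 = −6.014.
For Br2(l) + Mn(s) → 2 Br⁻(aq) + Mn²⁺(aq), the reaction quotient is Q = [Br⁻(aq)]^2·[Mn²⁺(aq)].
Solving for the unknown gives log [Br⁻(aq)] = −2.706, so [Br⁻(aq)] ≈ 0.0020 M.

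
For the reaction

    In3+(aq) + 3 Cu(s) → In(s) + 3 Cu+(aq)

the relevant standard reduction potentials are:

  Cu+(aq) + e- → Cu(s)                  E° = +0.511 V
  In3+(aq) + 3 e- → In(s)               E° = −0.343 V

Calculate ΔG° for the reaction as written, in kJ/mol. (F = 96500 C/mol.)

+247 kJ/mol

In the reaction as written In3+(aq) is reduced, so the In³⁺/In couple is the cathode and Cu⁺/Cu is the anode.
E°cell = −0.343 − (+0.511) = −0.854 V; balancing electrons gives n = 3.
ΔG° = −nFE°cell = −(3)(96500)(−0.854) J/mol = +247 kJ/mol.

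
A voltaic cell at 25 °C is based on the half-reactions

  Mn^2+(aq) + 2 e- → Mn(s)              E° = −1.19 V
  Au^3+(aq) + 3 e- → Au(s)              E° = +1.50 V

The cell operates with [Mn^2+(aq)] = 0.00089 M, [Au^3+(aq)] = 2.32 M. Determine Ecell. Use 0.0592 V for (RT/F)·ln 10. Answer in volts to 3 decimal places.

+2.788 V

Au³⁺/Au is reduced (cathode, E° = +1.50 V) and Mn²⁺/Mn is oxidized (anode).
The standard potential is +1.50 − (−1.19) = +2.69 V and the balanced reaction transfers n = 6 electrons.
For the overall reaction 2 Au^3+(aq) + 3 Mn(s) → 2 Au(s) + 3 Mn^2+(aq), Q = [Mn^2+(aq)]^3 / [Au^3+(aq)]^2 = 1.31×10^−10, giving log Q = −9.883.
E = E° − (0.0592/n)·log Q = +2.69 − (0.0592/6)(−9.883) = +2.788 V.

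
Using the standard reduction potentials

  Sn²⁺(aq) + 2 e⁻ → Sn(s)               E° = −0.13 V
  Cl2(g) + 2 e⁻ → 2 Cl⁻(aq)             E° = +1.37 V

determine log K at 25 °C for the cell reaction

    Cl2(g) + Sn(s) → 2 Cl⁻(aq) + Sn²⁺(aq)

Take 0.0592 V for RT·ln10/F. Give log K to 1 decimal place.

log K = 50.7

The Cl₂/Cl⁻ couple is reduced (cathode); E°cell = +1.37 − (−0.13) = +1.50 V with n = 2.
At equilibrium E = 0, so log K = nE°cell / 0.0592 = (2)(+1.50) / 0.0592 = 50.7.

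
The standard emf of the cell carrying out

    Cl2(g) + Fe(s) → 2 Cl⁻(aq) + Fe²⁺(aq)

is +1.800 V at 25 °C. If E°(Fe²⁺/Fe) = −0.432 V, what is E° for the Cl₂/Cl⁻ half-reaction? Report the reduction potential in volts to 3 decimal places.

In the reaction as written the Cl₂/Cl⁻ couple is reduced (cathode) and Fe²⁺/Fe is oxidized (anode), so E°cell = E°(Cl₂/Cl⁻) − E°(Fe²⁺/Fe).
E°(Cl₂/Cl⁻) = E°cell + E°(anode) = +1.800 + (−0.432) = +1.368 V.

+1.368 V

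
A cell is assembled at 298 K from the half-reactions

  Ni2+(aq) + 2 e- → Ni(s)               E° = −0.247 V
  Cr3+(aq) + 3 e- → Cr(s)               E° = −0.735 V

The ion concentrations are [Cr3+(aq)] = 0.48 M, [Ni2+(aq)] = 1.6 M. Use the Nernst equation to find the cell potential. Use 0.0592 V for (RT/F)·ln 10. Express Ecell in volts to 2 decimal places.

+0.50 V

Ni²⁺/Ni is reduced (cathode, E° = −0.247 V) and Cr³⁺/Cr is oxidized (anode).
The standard potential is −0.247 − (−0.735) = +0.488 V and the balanced reaction transfers n = 6 electrons.
Balancing gives 3 Ni2+(aq) + 2 Cr(s) → 3 Ni(s) + 2 Cr3+(aq); hence Q = [Cr3+(aq)]^2 / [Ni2+(aq)]^3 = 0.0562 (log Q = −1.250).
E = E° − (0.0592/n)·log Q = +0.488 − (0.0592/6)(−1.250) = +0.50 V.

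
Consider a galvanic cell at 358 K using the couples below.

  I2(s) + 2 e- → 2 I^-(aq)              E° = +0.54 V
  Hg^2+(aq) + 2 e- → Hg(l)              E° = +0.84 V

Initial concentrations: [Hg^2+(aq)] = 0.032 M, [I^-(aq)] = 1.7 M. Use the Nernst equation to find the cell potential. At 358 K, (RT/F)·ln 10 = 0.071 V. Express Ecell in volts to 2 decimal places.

+0.26 V

Since E°(Hg²⁺/Hg) > E°(I₂/I⁻), Hg²⁺/Hg serves as the cathode.
E°cell = E°cat − E°an = +0.84 − (+0.54) = +0.30 V; n = 2.
The balanced reaction is Hg^2+(aq) + 2 I^-(aq) → Hg(l) + I2(s), so Q = 1 / ([Hg^2+(aq)]·[I^-(aq)]^2) = 10.8 and log Q = 1.034.
E = E° − (0.071/n)·log Q = +0.30 − (0.071/2)(1.034) = +0.26 V.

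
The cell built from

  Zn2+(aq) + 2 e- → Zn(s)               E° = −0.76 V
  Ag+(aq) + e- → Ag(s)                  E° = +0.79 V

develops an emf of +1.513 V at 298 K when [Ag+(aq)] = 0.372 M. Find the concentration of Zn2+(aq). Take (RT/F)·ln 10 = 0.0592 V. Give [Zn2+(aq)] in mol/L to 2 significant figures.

2.5 M

Ag⁺/Ag is the cathode (higher E°); E°cell = +0.79 − (−0.76) = +1.55 V with n = 2.
Since E = E° − (0.0592/n)·log Q, log Q = n(E° − E)/0.0592 = 1.250.
For 2 Ag+(aq) + Zn(s) → 2 Ag(s) + Zn2+(aq), the reaction quotient is Q = [Zn2+(aq)] / [Ag+(aq)]^2.
Solving for the unknown gives log [Zn2+(aq)] = 0.391, so [Zn2+(aq)] ≈ 2.5 M.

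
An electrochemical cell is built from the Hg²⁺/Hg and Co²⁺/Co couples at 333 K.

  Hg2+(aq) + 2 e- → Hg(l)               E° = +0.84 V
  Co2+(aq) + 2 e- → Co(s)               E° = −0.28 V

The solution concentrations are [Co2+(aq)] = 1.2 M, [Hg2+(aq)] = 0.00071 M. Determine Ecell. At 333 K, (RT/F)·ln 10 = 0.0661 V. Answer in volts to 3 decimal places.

Since E°(Hg²⁺/Hg) > E°(Co²⁺/Co), Hg²⁺/Hg serves as the cathode.
E°cell = E°cat − E°an = +0.84 − (−0.28) = +1.12 V; n = 2.
The balanced reaction is Hg2+(aq) + Co(s) → Hg(l) + Co2+(aq), so Q = [Co2+(aq)] / [Hg2+(aq)] = 1.69×10^3 and log Q = 3.228.
Applying E = E° − (RT ln10/nF)·log Q gives +1.12 − (0.0661/2)(3.228) = +1.013 V.

+1.013 V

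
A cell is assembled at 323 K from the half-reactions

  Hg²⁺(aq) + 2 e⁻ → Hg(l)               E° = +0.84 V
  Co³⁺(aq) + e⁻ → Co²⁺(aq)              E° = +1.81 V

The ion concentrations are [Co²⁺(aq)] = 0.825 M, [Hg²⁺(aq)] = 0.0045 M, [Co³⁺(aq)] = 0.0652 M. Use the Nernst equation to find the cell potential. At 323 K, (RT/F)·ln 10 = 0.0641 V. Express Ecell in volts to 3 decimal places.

+0.975 V

The Co³⁺/Co²⁺ couple has the more positive E°, so it is the cathode; Hg²⁺/Hg is the anode.
E°cell = +1.81 − (+0.84) = +0.97 V, with n = 2 electrons transferred.
For the overall reaction 2 Co³⁺(aq) + Hg(l) → 2 Co²⁺(aq) + Hg²⁺(aq), Q = ([Co²⁺(aq)]^2·[Hg²⁺(aq)]) / [Co³⁺(aq)]^2 = 0.72, giving log Q = −0.142.
E = E° − (0.0641/n)·log Q = +0.97 − (0.0641/2)(−0.142) = +0.975 V.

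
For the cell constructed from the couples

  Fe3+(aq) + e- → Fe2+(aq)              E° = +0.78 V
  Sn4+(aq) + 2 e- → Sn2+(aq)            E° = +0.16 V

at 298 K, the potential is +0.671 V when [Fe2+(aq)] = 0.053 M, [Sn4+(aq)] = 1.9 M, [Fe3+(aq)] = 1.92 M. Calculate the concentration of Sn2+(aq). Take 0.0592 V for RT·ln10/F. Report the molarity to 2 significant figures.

With Fe³⁺/Fe²⁺ at the cathode and Sn⁴⁺/Sn²⁺ at the anode, E°cell = +0.78 − (+0.16) = +0.62 V (n = 2).
From the Nernst equation, log Q = n(E° − E)/0.0592 = 2·(+0.62 − (+0.671))/0.0592 = −1.723.
Balancing electrons gives 2 Fe3+(aq) + Sn2+(aq) → 2 Fe2+(aq) + Sn4+(aq); thus Q = ([Fe2+(aq)]^2·[Sn4+(aq)]) / ([Fe3+(aq)]^2·[Sn2+(aq)]).
Substituting the known concentrations and solving, log [Sn2+(aq)] = −1.116 and [Sn2+(aq)] = 0.077 M.

0.077 M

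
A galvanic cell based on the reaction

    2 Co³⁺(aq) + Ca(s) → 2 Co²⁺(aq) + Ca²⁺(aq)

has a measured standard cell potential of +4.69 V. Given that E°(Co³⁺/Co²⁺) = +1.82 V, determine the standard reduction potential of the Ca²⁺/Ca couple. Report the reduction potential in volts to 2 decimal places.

−2.87 V

In the reaction as written the Co³⁺/Co²⁺ couple is reduced (cathode) and Ca²⁺/Ca is oxidized (anode), so E°cell = E°(Co³⁺/Co²⁺) − E°(Ca²⁺/Ca).
E°(Ca²⁺/Ca) = E°(cathode) − E°cell = +1.82 − (+4.69) = −2.87 V.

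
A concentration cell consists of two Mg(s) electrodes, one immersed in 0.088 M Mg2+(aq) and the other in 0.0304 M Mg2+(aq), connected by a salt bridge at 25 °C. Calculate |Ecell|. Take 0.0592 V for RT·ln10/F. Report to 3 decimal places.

For a concentration cell E°cell = 0, since both electrodes use the same couple.
The compartment with the higher Mg2+(aq) concentration (0.088 M) acts as the cathode; ions are reduced there and produced at the dilute (0.0304 M) anode.
With n = 2, Ecell = −(0.0592/2)·log([dilute]/[conc]) = −(0.0592/2)·log(0.0304/0.088) = +0.014 V.

0.014 V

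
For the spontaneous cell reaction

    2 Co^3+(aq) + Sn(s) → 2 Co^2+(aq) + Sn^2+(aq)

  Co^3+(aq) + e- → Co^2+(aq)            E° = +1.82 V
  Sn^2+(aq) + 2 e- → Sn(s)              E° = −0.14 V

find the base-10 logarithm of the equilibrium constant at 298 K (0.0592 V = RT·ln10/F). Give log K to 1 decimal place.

log K = 66.2

The Co³⁺/Co²⁺ couple is reduced (cathode); E°cell = +1.82 − (−0.14) = +1.96 V with n = 2.
At equilibrium E = 0, so log K = nE°cell / 0.0592 = (2)(+1.96) / 0.0592 = 66.2.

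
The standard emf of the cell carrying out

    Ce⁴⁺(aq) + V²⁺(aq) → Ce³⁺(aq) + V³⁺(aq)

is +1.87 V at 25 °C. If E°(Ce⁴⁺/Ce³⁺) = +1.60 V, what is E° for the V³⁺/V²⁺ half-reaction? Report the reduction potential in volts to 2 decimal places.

−0.27 V

In the reaction as written the Ce⁴⁺/Ce³⁺ couple is reduced (cathode) and V³⁺/V²⁺ is oxidized (anode), so E°cell = E°(Ce⁴⁺/Ce³⁺) − E°(V³⁺/V²⁺).
E°(V³⁺/V²⁺) = E°(cathode) − E°cell = +1.60 − (+1.87) = −0.27 V.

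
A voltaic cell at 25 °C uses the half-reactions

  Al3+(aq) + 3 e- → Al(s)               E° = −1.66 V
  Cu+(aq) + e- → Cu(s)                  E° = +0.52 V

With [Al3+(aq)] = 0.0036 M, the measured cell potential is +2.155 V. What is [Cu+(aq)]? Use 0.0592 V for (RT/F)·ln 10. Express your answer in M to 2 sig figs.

0.058 M

With Cu⁺/Cu at the cathode and Al³⁺/Al at the anode, E°cell = +0.52 − (−1.66) = +2.18 V (n = 3).
From the Nernst equation, log Q = n(E° − E)/0.0592 = 3·(+2.18 − (+2.155))/0.0592 = 1.267.
For 3 Cu+(aq) + Al(s) → 3 Cu(s) + Al3+(aq), the reaction quotient is Q = [Al3+(aq)] / [Cu+(aq)]^3.
Substituting the known concentrations and solving, log [Cu+(aq)] = −1.237 and [Cu+(aq)] = 0.058 M.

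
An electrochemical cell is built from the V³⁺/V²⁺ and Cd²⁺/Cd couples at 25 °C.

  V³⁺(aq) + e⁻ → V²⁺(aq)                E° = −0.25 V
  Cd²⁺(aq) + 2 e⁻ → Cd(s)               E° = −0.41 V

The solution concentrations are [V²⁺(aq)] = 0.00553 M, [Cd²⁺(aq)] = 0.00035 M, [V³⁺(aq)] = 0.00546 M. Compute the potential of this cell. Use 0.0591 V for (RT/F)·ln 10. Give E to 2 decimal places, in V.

The V³⁺/V²⁺ couple has the more positive E°, so it is the cathode; Cd²⁺/Cd is the anode.
E°cell = −0.25 − (−0.41) = +0.16 V, with n = 2 electrons transferred.
For the overall reaction 2 V³⁺(aq) + Cd(s) → 2 V²⁺(aq) + Cd²⁺(aq), Q = ([V²⁺(aq)]^2·[Cd²⁺(aq)]) / [V³⁺(aq)]^2 = 0.000359, giving log Q = −3.445.
E = E° − (0.0591/n)·log Q = +0.16 − (0.0591/2)(−3.445) = +0.26 V.

+0.26 V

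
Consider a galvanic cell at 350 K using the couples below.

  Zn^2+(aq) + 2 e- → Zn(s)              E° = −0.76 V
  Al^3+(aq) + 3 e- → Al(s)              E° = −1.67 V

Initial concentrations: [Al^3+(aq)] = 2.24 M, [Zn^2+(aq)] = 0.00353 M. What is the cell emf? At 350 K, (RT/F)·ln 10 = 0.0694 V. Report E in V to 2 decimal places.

+0.82 V

Since E°(Zn²⁺/Zn) > E°(Al³⁺/Al), Zn²⁺/Zn serves as the cathode.
The standard potential is −0.76 − (−1.67) = +0.91 V and the balanced reaction transfers n = 6 electrons.
The balanced reaction is 3 Zn^2+(aq) + 2 Al(s) → 3 Zn(s) + 2 Al^3+(aq), so Q = [Al^3+(aq)]^2 / [Zn^2+(aq)]^3 = 1.14×10^8 and log Q = 8.057.
Applying E = E° − (RT ln10/nF)·log Q gives +0.91 − (0.0694/6)(8.057) = +0.82 V.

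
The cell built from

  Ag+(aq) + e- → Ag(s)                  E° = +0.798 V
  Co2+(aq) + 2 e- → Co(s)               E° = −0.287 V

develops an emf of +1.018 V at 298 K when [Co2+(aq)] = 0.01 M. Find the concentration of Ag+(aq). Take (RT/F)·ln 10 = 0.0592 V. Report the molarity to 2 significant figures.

0.0074 M

With Ag⁺/Ag at the cathode and Co²⁺/Co at the anode, E°cell = +0.798 − (−0.287) = +1.085 V (n = 2).
From the Nernst equation, log Q = n(E° − E)/0.0592 = 2·(+1.085 − (+1.018))/0.0592 = 2.264.
The balanced reaction is 2 Ag+(aq) + Co(s) → 2 Ag(s) + Co2+(aq), so Q = [Co2+(aq)] / [Ag+(aq)]^2.
Isolating [Ag+(aq)] in Q = 10^{2.264} yields log [Ag+(aq)] = −2.132, i.e. 0.0074 M.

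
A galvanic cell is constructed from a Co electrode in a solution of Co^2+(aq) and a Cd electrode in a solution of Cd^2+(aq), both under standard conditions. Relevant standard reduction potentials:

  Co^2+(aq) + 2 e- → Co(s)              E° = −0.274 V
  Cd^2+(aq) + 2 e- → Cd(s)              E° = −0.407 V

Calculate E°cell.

+0.133 V

The Co²⁺/Co couple has the higher E°, so Co ion is reduced (cathode) and Cd is oxidized (anode).
E°cell = E°(cathode) − E°(anode) = −0.274 − (−0.407) = +0.133 V.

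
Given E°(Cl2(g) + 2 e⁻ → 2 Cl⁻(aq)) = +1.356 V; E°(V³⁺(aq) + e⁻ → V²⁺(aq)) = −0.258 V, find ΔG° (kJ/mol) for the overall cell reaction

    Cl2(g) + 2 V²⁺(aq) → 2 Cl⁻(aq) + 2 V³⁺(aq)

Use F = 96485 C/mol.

In the reaction as written Cl2(g) is reduced, so the Cl₂/Cl⁻ couple is the cathode and V³⁺/V²⁺ is the anode.
E°cell = +1.356 − (−0.258) = +1.614 V; balancing electrons gives n = 2.
ΔG° = −nFE°cell = −(2)(96485)(+1.614) J/mol = −311 kJ/mol.

−311 kJ/mol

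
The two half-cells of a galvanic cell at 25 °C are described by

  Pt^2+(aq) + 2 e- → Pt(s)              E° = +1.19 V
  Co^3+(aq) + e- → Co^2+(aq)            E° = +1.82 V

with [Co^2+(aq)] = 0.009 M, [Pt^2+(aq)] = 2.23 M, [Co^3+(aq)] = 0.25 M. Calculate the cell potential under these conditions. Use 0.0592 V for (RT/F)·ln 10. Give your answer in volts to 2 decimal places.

+0.71 V

The Co³⁺/Co²⁺ couple has the more positive E°, so it is the cathode; Pt²⁺/Pt is the anode.
E°cell = +1.82 − (+1.19) = +0.63 V, with n = 2 electrons transferred.
For the overall reaction 2 Co^3+(aq) + Pt(s) → 2 Co^2+(aq) + Pt^2+(aq), Q = ([Co^2+(aq)]^2·[Pt^2+(aq)]) / [Co^3+(aq)]^2 = 0.00289, giving log Q = −2.539.
Applying E = E° − (RT ln10/nF)·log Q gives +0.63 − (0.0592/2)(−2.539) = +0.71 V.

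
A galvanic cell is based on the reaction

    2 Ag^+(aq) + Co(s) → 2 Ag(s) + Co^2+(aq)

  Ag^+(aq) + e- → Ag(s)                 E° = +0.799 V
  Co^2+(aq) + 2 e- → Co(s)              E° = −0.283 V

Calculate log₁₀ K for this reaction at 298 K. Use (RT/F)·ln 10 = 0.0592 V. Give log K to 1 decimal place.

log K = 36.6

The Ag⁺/Ag couple is reduced (cathode); E°cell = +0.799 − (−0.283) = +1.082 V with n = 2.
At equilibrium E = 0, so log K = nE°cell / 0.0592 = (2)(+1.082) / 0.0592 = 36.6.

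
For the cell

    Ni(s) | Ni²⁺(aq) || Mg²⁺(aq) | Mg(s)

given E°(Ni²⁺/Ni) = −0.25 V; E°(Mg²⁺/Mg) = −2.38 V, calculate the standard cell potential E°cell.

By convention the left-hand electrode in cell notation is the anode (oxidation) and the right-hand electrode is the cathode (reduction).
E°cell = E°(right) − E°(left) = −2.38 − (−0.25) = −2.13 V.
The negative sign shows that, as written, the cell would require an external voltage to drive the reaction.

−2.13 V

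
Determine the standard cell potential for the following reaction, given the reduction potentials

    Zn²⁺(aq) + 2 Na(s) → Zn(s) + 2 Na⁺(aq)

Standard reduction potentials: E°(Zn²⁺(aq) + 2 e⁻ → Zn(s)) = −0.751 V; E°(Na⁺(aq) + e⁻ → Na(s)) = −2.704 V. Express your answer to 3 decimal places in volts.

Zn²⁺(aq) gains electrons, so the Zn²⁺/Zn couple is the cathode; the Na⁺/Na couple is the anode.
E°cell = E°(cathode) − E°(anode) = −0.751 − (−2.704) = +1.953 V.
The positive value indicates the reaction is spontaneous as written.

+1.953 V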